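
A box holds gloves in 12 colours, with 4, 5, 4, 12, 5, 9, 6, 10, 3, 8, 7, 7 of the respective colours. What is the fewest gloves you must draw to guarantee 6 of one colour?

In the worst case you take as many as possible of each colour without reaching 6: 4 + 5 + 4 + 5 + 5 + 5 + 5 + 5 + 3 + 5 + 5 + 5 = 56.
The next one must give 6 of some colour, so 56 + 1 = 57.

57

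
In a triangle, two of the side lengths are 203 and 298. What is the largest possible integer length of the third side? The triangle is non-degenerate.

The third side must be less than 203 + 298 = 501.
The largest integer below 501 is 500.

500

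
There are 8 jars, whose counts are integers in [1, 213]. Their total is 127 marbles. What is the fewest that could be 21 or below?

3

Let j be the number exceeding 21. Then the total is ≥ 22·j + 1·(8 − j) = 8 + 21j.
So 21j ≤ 119 and j ≤ 5; hence at least 8 − 5 = 3 are ≤ 21.
Exactly 3 works: 3 values at 1 and 5 at 22 total 113; raise one of the low values by 14 (still ≤ 21) to hit 127.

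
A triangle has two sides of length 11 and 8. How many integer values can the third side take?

The triangle inequality gives |11 − 8| < c < 11 + 8, i.e. 3 < c < 19.
So c can be any integer from 4 to 18: 15 values.

15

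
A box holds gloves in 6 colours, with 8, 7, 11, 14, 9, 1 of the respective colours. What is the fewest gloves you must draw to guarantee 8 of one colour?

37

In the worst case you take as many as possible of each colour without reaching 8: 7 + 7 + 7 + 7 + 7 + 1 = 36.
The next one must give 8 of some colour, so 36 + 1 = 37.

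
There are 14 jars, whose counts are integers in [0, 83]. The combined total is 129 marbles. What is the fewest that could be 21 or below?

Let j be the number exceeding 21. Then the total is ≥ 22·j + 0·(14 − j) = 0 + 22j.
So 22j ≤ 129 and j ≤ 5; hence at least 14 − 5 = 9 are ≤ 21.
Exactly 9 works: 9 values at 0 and 5 at 22 total 110; raise one of the low values by 19 (still ≤ 21) to hit 129.

9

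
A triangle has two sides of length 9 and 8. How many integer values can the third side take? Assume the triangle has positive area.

15

The triangle inequality gives |9 − 8| < c < 9 + 8, i.e. 1 < c < 17.
So c can be any integer from 2 to 16: 15 values.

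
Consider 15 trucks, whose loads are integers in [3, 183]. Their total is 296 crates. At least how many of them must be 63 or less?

If only k of them are at most 63, the other 15 − k are at least 64, so the total is at least (15 − k)·64 + k·3.
This is ≤ 296, so (15 − k)·64 + 3k ≤ 296, which gives k ≥ 11.
Exactly 11 works: 11 values at 3 and 4 at 64 total 289; raise one of the low values by 7 (still ≤ 63) to hit 296.

11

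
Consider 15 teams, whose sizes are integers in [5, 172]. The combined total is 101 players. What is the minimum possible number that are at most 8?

9

Each value above 8 is at least 9, contributing at least 9 − 5 = 4 above the floor 5.
The sum exceeds the floor total 75 by 26, so at most ⌊26/4⌋ = 6 exceed 8, and at least 9 are ≤ 8.
Exactly 9 works: 9 values at 5 and 6 at 9 total 99; raise one of the low values by 2 (still ≤ 8) to hit 101.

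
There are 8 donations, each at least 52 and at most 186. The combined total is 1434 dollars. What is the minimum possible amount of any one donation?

132

Minimizing one value means maximizing the remaining 7.
The other 7 contribute at most 7 × 186 = 1302, leaving at least 1434 − 1302 = 132.
Since 132 ≥ 52, this is achievable: one at 132 and 7 at 186.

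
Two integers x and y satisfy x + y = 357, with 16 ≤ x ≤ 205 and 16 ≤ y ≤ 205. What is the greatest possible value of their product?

xy = x(357 − x) is maximized when x is as near 357/2 as the bounds allow.
Taking x = 178 and y = 179 (both in [16, 205]) gives xy = 31862.

31862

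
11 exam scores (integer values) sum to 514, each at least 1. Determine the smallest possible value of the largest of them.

47

The average is 514/11 > 46, so not all 11 can be 46 or less; the largest is ≥ 47.
Achievable: 8 of them at 47 and 3 at 46 total 514.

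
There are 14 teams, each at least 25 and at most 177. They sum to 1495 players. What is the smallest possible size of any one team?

25

To make one team as small as possible, make the other 13 as large as possible.
The other 13 can take up 13 × 177 = 2301 ≥ 1495 − 25, so one team can sit at its floor of 25.
Achievable: one at 25 and the other 13 totalling 1470, which fits since 13 × 25 ≤ 1470 ≤ 13 × 177.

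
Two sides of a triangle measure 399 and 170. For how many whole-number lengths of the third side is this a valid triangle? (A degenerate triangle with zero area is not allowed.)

339

The triangle inequality gives |399 − 170| < c < 399 + 170, i.e. 229 < c < 569.
So c can be any integer from 230 to 568: 339 values.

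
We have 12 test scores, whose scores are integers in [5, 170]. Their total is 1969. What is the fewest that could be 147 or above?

10

Suppose at most 12 − j of them reach 147; then j values are ≤ 146 and the rest ≤ 170.
The total is then ≤ 146·j + 170·(12 − j) = 2040 − 24j. For this to be ≥ 1969 we need j ≤ 2, so at least 12 − 2 = 10 must reach 147.
Exactly 10 works: 10 values at 170 and 2 at 146 total 1992; lower one of the high values by 23 (still ≥ 147) to hit 1969.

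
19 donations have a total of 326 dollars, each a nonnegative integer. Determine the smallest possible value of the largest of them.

The 19 values sum to 326, so their maximum is at least ⌈326/19⌉ = 18.
Taking 16 copies of 17 and 3 copies of 18 gives exactly 326, so 18 is attained.

18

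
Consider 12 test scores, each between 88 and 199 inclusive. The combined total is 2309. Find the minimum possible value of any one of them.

Minimizing one value means maximizing the remaining 11.
The other 11 contribute at most 11 × 199 = 2189, leaving at least 2309 − 2189 = 120.
Since 120 ≥ 88, this is achievable: one at 120 and 11 at 199.

120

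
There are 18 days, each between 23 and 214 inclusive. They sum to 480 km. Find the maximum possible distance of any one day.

To make one day as large as possible, make the other 17 as small as possible.
The other 17 contribute at least 17 × 23 = 391, leaving at most 480 − 391 = 89.
Since 89 ≤ 214, this is achievable: one at 89 and 17 at 23.

89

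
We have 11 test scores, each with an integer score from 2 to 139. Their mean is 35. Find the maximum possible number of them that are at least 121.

The total is 11 × 35 = 385.
Suppose k of them are at least 121. Those contribute at least 121 each and the other 11 − k at least 2 each.
So the total is at least 121k + 2(11 − k) = 22 + 119k. This must be ≤ 385, giving k ≤ 3.
k = 3 is achieved by 3 values at 121 and 8 at 2, total 379; add 6 to one value (staying below 121) to reach 385.

3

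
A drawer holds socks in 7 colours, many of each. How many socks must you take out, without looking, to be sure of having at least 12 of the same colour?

You could draw 11 of every colour without reaching 12 of any — 77 in all.
One more forces 12 of some colour, so 77 + 1 = 78.

78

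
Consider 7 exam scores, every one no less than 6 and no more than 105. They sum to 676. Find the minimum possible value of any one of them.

46

Minimizing one value means maximizing the remaining 6.
The other 6 contribute at most 6 × 105 = 630, leaving at least 676 − 630 = 46.
Since 46 ≥ 6, this is achievable: one at 46 and 6 at 105.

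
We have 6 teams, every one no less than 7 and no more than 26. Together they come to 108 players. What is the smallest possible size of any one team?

7

To make one team as small as possible, make the other 5 as large as possible.
The other 5 can take up 5 × 26 = 130 ≥ 108 − 7, so one team can sit at its floor of 7.
Achievable: one at 7 and the other 5 totalling 101, which fits since 5 × 7 ≤ 101 ≤ 5 × 26.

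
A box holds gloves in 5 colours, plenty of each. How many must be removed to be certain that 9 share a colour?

41

You could draw 8 of every colour without reaching 9 of any — 40 in all.
One more forces 9 of some colour, so 40 + 1 = 41.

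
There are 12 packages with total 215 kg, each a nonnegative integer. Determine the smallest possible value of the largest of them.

18

If every one of the 12 were at most 17, the total would be at most 12 × 17 = 204 < 215.
Equality holds with 11 values of 18 and 1 value of 17.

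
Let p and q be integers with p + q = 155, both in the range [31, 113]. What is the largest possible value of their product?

6006

With p + q fixed, pq peaks when the two are closest together.
Taking p = 77 and q = 78 (both in [31, 113]) gives pq = 6006.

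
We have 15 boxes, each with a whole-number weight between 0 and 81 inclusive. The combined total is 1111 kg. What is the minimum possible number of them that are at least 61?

If only k of them are at least 61, the other 15 − k are at most 60, so the total is at most k·81 + (15 − k)·60.
This must reach 1111, so k·81 + (15 − k)·60 ≥ 1111, giving k ≥ 11.
Exactly 11 works: 11 values at 81 and 4 at 60 total 1131; lower one of the high values by 20 (still ≥ 61) to hit 1111.

11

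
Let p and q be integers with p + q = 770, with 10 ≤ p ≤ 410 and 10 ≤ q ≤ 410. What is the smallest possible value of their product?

pq = p(770 − p) is concave in p, so over [360, 410] it is minimized at an endpoint.
The extreme feasible split is p = 360, q = 410, giving pq = 147600.

147600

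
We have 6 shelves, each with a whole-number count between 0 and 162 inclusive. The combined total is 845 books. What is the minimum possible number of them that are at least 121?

3

Each value short of 121 is at most 120, costing at least 162 − 120 = 42 against the maximum total of 972.
We can afford to lose at most 972 − 845 = 127, so at most ⌊127/42⌋ = 3 fall short, and at least 3 are ≥ 121.
Exactly 3 works: 3 values at 162 and 3 at 120 total 846; lower one of the high values by 1 (still ≥ 121) to hit 845.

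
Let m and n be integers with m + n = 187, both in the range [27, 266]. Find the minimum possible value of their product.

4320

For a fixed sum, mn is smallest when m and n are as far apart as possible.
At the endpoint m = 27, n = 187 − 27 = 160, so mn = 27 × 160 = 4320.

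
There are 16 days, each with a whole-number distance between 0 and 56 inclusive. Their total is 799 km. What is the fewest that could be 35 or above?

12

Each value short of 35 is at most 34, costing at least 56 − 34 = 22 against the maximum total of 896.
We can afford to lose at most 896 − 799 = 97, so at most ⌊97/22⌋ = 4 fall short, and at least 12 are ≥ 35.
Exactly 12 works: 12 values at 56 and 4 at 34 total 808; lower one of the high values by 9 (still ≥ 35) to hit 799.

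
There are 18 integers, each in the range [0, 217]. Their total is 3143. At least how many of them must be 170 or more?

3

If only k of them are at least 170, the other 18 − k are at most 169, so the total is at most k·217 + (18 − k)·169.
This must reach 3143, so k·217 + (18 − k)·169 ≥ 3143, giving k ≥ 3.
Exactly 3 works: 3 values at 217 and 15 at 169 total 3186; lower one of the high values by 43 (still ≥ 170) to hit 3143.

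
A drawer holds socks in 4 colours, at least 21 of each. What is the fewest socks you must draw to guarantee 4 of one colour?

In the worst case you draw 3 of each of the 4 colours: 4 × 3 = 12.
One more forces 4 of some colour, so 12 + 1 = 13.

13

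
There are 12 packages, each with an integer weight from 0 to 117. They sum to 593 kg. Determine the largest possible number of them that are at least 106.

5

With k values at 106 or above and the rest at least 0, the sum is at least 0 + 106k.
Since the sum is 593, we need 106k ≤ 593, i.e. k ≤ 5.
k = 5 is achieved by 5 values at 106 and 7 at 0, total 530; add 63 to one value (staying below 106) to reach 593.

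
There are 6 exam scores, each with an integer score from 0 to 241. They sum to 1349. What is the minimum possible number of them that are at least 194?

If only k of them are at least 194, the other 6 − k are at most 193, so the total is at most k·241 + (6 − k)·193.
This must reach 1349, so k·241 + (6 − k)·193 ≥ 1349, giving k ≥ 4.
Exactly 4 works: 4 values at 241 and 2 at 193 total 1350; lower one of the high values by 1 (still ≥ 194) to hit 1349.

4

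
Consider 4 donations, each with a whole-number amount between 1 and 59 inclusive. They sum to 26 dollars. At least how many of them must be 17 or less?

Each value above 17 is at least 18, contributing at least 18 − 1 = 17 above the floor 1.
The sum exceeds the floor total 4 by 22, so at most ⌊22/17⌋ = 1 exceed 17, and at least 3 are ≤ 17.
Exactly 3 works: 3 values at 1 and 1 at 18 total 21; raise one of the low values by 5 (still ≤ 17) to hit 26.

3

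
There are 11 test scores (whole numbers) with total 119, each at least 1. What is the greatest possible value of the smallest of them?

If every one of the 11 were at least 11, the total would be at least 11 × 11 = 121 > 119.
Achievable: 2 of them at 10 and 9 at 11 total 119.

10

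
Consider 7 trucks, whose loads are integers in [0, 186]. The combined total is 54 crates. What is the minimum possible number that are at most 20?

5

Each value above 20 is at least 21, contributing at least 21 − 0 = 21 above the floor 0.
The sum exceeds the floor total 0 by 54, so at most ⌊54/21⌋ = 2 exceed 20, and at least 5 are ≤ 20.
Exactly 5 works: 5 values at 0 and 2 at 21 total 42; raise one of the low values by 12 (still ≤ 20) to hit 54.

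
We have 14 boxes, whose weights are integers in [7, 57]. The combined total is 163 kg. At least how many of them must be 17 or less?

9

Each value above 17 is at least 18, contributing at least 18 − 7 = 11 above the floor 7.
The sum exceeds the floor total 98 by 65, so at most ⌊65/11⌋ = 5 exceed 17, and at least 9 are ≤ 17.
Exactly 9 works: 9 values at 7 and 5 at 18 total 153; raise one of the low values by 10 (still ≤ 17) to hit 163.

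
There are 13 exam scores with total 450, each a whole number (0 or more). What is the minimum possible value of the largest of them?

The average is 450/13 > 34, so not all 13 can be 34 or less; the largest is ≥ 35.
Taking 5 copies of 34 and 8 copies of 35 gives exactly 450, so 35 is attained.

35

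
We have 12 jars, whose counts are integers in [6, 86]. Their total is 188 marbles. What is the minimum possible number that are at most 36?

9

If only k of them are at most 36, the other 12 − k are at least 37, so the total is at least (12 − k)·37 + k·6.
This is ≤ 188, so (12 − k)·37 + 6k ≤ 188, which gives k ≥ 9.
Exactly 9 works: 9 values at 6 and 3 at 37 total 165; raise one of the low values by 23 (still ≤ 36) to hit 188.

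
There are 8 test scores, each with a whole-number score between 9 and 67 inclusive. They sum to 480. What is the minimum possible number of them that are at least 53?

5

Suppose at most 8 − j of them reach 53; then j values are ≤ 52 and the rest ≤ 67.
The total is then ≤ 52·j + 67·(8 − j) = 536 − 15j. For this to be ≥ 480 we need j ≤ 3, so at least 8 − 3 = 5 must reach 53.
Exactly 5 works: 5 values at 67 and 3 at 52 total 491; lower one of the high values by 11 (still ≥ 53) to hit 480.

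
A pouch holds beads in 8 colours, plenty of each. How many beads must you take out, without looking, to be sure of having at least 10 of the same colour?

In the worst case you draw 9 of each of the 8 colours: 8 × 9 = 72.
One more forces 10 of some colour, so 72 + 1 = 73.

73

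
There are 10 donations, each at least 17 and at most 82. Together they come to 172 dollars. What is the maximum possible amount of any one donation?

Maximizing one value means minimizing the remaining 9.
The other 9 contribute at least 9 × 17 = 153, leaving at most 172 − 153 = 19.
Since 19 ≤ 82, this is achievable: one at 19 and 9 at 17.

19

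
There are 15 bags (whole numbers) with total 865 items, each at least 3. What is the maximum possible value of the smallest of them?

If every one of the 15 were at least 58, the total would be at least 15 × 58 = 870 > 865.
Taking 5 copies of 57 and 10 copies of 58 gives exactly 865, so 57 is attained.

57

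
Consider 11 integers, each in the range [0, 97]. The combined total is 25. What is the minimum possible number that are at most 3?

Let j be the number exceeding 3. Then the total is ≥ 4·j + 0·(11 − j) = 0 + 4j.
So 4j ≤ 25 and j ≤ 6; hence at least 11 − 6 = 5 are ≤ 3.
Exactly 5 works: 5 values at 0 and 6 at 4 total 24; raise one of the low values by 1 (still ≤ 3) to hit 25.

5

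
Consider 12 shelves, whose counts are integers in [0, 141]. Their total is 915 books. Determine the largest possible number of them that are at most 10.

5

Suppose k of them are at most 10. Those contribute at most 10 each and the rest at most 141 each.
So the total is at most 10k + 141(12 − k) = 1692 − 131k. This must still be ≥ 915, so k ≤ 5.
k = 5 is achieved by 5 values at 10 and 7 at 141, total 1037; lower one of the 141's by 122 (still > 10) to reach 915.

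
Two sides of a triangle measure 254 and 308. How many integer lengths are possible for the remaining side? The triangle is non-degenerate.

The triangle inequality gives |254 − 308| < c < 254 + 308, i.e. 54 < c < 562.
So c can be any integer from 55 to 561: 507 values.

507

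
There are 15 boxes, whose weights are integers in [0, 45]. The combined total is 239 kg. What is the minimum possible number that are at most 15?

Each value above 15 is at least 16, contributing at least 16 − 0 = 16 above the floor 0.
The sum exceeds the floor total 0 by 239, so at most ⌊239/16⌋ = 14 exceed 15, and at least 1 are ≤ 15.
Exactly 1 works: 1 value at 0 and 14 at 16 total 224; raise one of the low values by 15 (still ≤ 15) to hit 239.

1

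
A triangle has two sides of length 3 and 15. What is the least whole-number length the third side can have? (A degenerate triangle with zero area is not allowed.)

The third side must exceed |3 − 15| = 12.
The smallest integer above 12 is 13.

13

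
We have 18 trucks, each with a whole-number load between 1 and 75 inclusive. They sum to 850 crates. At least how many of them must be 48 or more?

1

Each value short of 48 is at most 47, costing at least 75 − 47 = 28 against the maximum total of 1350.
We can afford to lose at most 1350 − 850 = 500, so at most ⌊500/28⌋ = 17 fall short, and at least 1 are ≥ 48.
Exactly 1 works: 1 value at 75 and 17 at 47 total 874; lower one of the high values by 24 (still ≥ 48) to hit 850.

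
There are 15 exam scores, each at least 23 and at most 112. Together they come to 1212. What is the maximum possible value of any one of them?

112

To make one score as large as possible, make the other 14 as small as possible.
The other 14 contribute at least 14 × 23 = 322, leaving at most 1212 − 322 = 890.
But each score is capped at 112, so the maximum is 112.
Achievable: one at 112 and the other 14 totalling 1100, which fits since 14 × 23 ≤ 1100 ≤ 14 × 112.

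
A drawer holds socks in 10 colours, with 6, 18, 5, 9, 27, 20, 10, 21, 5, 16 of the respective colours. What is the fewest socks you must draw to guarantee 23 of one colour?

133

In the worst case you take as many as possible of each colour without reaching 23: 6 + 18 + 5 + 9 + 22 + 20 + 10 + 21 + 5 + 16 = 132.
The next one must give 23 of some colour, so 132 + 1 = 133.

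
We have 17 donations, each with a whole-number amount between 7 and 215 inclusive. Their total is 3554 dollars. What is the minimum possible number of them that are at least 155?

Suppose at most 17 − j of them reach 155; then j values are ≤ 154 and the rest ≤ 215.
The total is then ≤ 154·j + 215·(17 − j) = 3655 − 61j. For this to be ≥ 3554 we need j ≤ 1, so at least 17 − 1 = 16 must reach 155.
Exactly 16 works: 16 values at 215 and 1 at 154 total 3594; lower one of the high values by 40 (still ≥ 155) to hit 3554.

16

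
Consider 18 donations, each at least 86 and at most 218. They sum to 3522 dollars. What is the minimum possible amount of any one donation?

86

To make one donation as small as possible, make the other 17 as large as possible.
The other 17 can take up 17 × 218 = 3706 ≥ 3522 − 86, so one donation can sit at its floor of 86.
Achievable: one at 86 and the other 17 totalling 3436, which fits since 17 × 86 ≤ 3436 ≤ 17 × 218.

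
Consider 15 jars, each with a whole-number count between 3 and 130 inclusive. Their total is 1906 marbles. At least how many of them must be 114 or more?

Suppose at most 15 − j of them reach 114; then j values are ≤ 113 and the rest ≤ 130.
The total is then ≤ 113·j + 130·(15 − j) = 1950 − 17j. For this to be ≥ 1906 we need j ≤ 2, so at least 15 − 2 = 13 must reach 114.
Exactly 13 works: 13 values at 130 and 2 at 113 total 1916; lower one of the high values by 10 (still ≥ 114) to hit 1906.

13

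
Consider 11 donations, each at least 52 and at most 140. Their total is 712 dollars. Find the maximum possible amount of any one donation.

140

To make one donation as large as possible, make the other 10 as small as possible.
The other 10 contribute at least 10 × 52 = 520, leaving at most 712 − 520 = 192.
But each donation is capped at 140, so the maximum is 140.
Achievable: one at 140 and the other 10 totalling 572, which fits since 10 × 52 ≤ 572 ≤ 10 × 140.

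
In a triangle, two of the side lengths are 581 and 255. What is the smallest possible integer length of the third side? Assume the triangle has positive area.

327

The third side must exceed |581 − 255| = 326.
The smallest integer above 326 is 327.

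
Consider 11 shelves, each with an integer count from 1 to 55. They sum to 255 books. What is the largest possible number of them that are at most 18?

9

Suppose k of them are at most 18. Those contribute at most 18 each and the rest at most 55 each.
So the total is at most 18k + 55(11 − k) = 605 − 37k. This must still be ≥ 255, so k ≤ 9.
k = 9 is achieved by 9 values at 18 and 2 at 55, total 272; lower one of the 55's by 17 (still > 18) to reach 255.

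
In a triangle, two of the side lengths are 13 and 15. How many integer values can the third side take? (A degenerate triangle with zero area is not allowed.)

The triangle inequality gives |13 − 15| < c < 13 + 15, i.e. 2 < c < 28.
So c can be any integer from 3 to 27: 25 values.

25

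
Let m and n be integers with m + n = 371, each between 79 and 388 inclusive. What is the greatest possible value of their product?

With m + n fixed, mn peaks when the two are closest together.
Taking m = 185 and n = 186 (both in [79, 388]) gives mn = 34410.

34410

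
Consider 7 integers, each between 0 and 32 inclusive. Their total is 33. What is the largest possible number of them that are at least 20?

If k of the values are ≥ 20, the total is ≥ 20k + 0(7 − k).
Setting 20k + 0(7 − k) ≤ 33 gives 20k ≤ 33, so k ≤ 1.
k = 1 is achieved by 1 value at 20 and 6 at 0, total 20; add 13 to one value (staying below 20) to reach 33.

1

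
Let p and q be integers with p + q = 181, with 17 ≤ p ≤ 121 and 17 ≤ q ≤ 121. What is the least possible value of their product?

7260

pq = p(181 − p) is concave in p, so over [60, 121] it is minimized at an endpoint.
The extreme feasible split is p = 60, q = 121, giving pq = 7260.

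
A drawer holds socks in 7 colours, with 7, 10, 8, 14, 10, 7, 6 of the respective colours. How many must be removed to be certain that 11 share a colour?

59

In the worst case you take as many as possible of each colour without reaching 11: 7 + 10 + 8 + 10 + 10 + 7 + 6 = 58.
The next one must give 11 of some colour, so 58 + 1 = 59.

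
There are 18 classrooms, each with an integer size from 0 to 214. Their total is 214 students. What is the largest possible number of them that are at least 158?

Suppose k of them are at least 158. Those contribute at least 158 each and the other 18 − k at least 0 each.
So the total is at least 158k + 0(18 − k) = 0 + 158k. This must be ≤ 214, giving k ≤ 1.
k = 1 is achieved by 1 value at 158 and 17 at 0, total 158; add 56 to one value (staying below 158) to reach 214.

1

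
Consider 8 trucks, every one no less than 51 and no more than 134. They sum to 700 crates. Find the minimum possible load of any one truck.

51

To make one truck as small as possible, make the other 7 as large as possible.
The other 7 can take up 7 × 134 = 938 ≥ 700 − 51, so one truck can sit at its floor of 51.
Achievable: one at 51 and the other 7 totalling 649, which fits since 7 × 51 ≤ 649 ≤ 7 × 134.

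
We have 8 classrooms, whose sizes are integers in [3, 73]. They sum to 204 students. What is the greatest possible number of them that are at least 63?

3

With k values at 63 or above and the rest at least 3, the sum is at least 24 + 60k.
Since the sum is 204, we need 60k ≤ 180, i.e. k ≤ 3.
k = 3 is achieved by 3 values at 63 and 5 at 3, total 204.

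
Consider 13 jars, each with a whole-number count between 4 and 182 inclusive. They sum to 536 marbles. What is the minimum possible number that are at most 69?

Let j be the number exceeding 69. Then the total is ≥ 70·j + 4·(13 − j) = 52 + 66j.
So 66j ≤ 484 and j ≤ 7; hence at least 13 − 7 = 6 are ≤ 69.
Exactly 6 works: 6 values at 4 and 7 at 70 total 514; raise one of the low values by 22 (still ≤ 69) to hit 536.

6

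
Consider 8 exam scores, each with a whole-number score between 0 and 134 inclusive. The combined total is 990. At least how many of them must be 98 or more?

If only k of them are at least 98, the other 8 − k are at most 97, so the total is at most k·134 + (8 − k)·97.
This must reach 990, so k·134 + (8 − k)·97 ≥ 990, giving k ≥ 6.
Exactly 6 works: 6 values at 134 and 2 at 97 total 998; lower one of the high values by 8 (still ≥ 98) to hit 990.

6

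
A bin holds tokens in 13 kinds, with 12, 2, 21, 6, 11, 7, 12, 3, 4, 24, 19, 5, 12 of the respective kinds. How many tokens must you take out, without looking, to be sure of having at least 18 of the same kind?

126

In the worst case you take as many as possible of each kind without reaching 18: 12 + 2 + 17 + 6 + 11 + 7 + 12 + 3 + 4 + 17 + 17 + 5 + 12 = 125.
The next one must give 18 of some kind, so 125 + 1 = 126.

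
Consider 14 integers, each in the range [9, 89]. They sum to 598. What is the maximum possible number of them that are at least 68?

Suppose k of them are at least 68. Those contribute at least 68 each and the other 14 − k at least 9 each.
So the total is at least 68k + 9(14 − k) = 126 + 59k. This must be ≤ 598, giving k ≤ 8.
k = 8 is achieved by 8 values at 68 and 6 at 9, total 598.

8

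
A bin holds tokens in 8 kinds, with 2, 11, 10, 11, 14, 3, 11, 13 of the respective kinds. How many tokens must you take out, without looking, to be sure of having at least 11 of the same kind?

66

In the worst case you take as many as possible of each kind without reaching 11: 2 + 10 + 10 + 10 + 10 + 3 + 10 + 10 = 65.
The next one must give 11 of some kind, so 65 + 1 = 66.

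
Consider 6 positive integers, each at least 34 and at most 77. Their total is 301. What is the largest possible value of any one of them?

Maximizing one value means minimizing the remaining 5.
The other 5 contribute at least 5 × 34 = 170, leaving at most 301 − 170 = 131.
But each integer is capped at 77, so the maximum is 77.
Achievable: one at 77 and the other 5 totalling 224, which fits since 5 × 34 ≤ 224 ≤ 5 × 77.

77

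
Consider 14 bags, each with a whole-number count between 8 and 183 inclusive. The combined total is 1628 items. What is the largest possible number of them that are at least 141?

11

If k of the values are ≥ 141, the total is ≥ 141k + 8(14 − k).
Setting 141k + 8(14 − k) ≤ 1628 gives 133k ≤ 1516, so k ≤ 11.
k = 11 is achieved by 11 values at 141 and 3 at 8, total 1575; add 53 to one value (staying below 141) to reach 1628.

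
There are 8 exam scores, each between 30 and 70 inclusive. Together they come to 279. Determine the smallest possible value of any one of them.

Minimizing one value means maximizing the remaining 7.
The other 7 can take up 7 × 70 = 490 ≥ 279 − 30, so one score can sit at its floor of 30.
Achievable: one at 30 and the other 7 totalling 249, which fits since 7 × 30 ≤ 249 ≤ 7 × 70.

30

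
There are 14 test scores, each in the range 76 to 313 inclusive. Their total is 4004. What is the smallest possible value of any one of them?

76

Minimizing one value means maximizing the remaining 13.
The other 13 can take up 13 × 313 = 4069 ≥ 4004 − 76, so one score can sit at its floor of 76.
Achievable: one at 76 and the other 13 totalling 3928, which fits since 13 × 76 ≤ 3928 ≤ 13 × 313.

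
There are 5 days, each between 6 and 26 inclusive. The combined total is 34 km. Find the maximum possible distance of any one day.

10

Maximizing one value means minimizing the remaining 4.
The other 4 contribute at least 4 × 6 = 24, leaving at most 34 − 24 = 10.
Since 10 ≤ 26, this is achievable: one at 10 and 4 at 6.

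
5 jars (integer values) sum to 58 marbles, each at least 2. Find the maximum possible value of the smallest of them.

11

The 5 values sum to 58, so their minimum is at most ⌊58/5⌋ = 11.
Taking 2 copies of 11 and 3 copies of 12 gives exactly 58, so 11 is attained.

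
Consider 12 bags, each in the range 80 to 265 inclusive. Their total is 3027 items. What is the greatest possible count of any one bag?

Maximizing one value means minimizing the remaining 11.
The other 11 contribute at least 11 × 80 = 880, leaving at most 3027 − 880 = 2147.
But each bag is capped at 265, so the maximum is 265.
Achievable: one at 265 and the other 11 totalling 2762, which fits since 11 × 80 ≤ 2762 ≤ 11 × 265.

265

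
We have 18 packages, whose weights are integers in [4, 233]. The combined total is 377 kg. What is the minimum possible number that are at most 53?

Each value above 53 is at least 54, contributing at least 54 − 4 = 50 above the floor 4.
The sum exceeds the floor total 72 by 305, so at most ⌊305/50⌋ = 6 exceed 53, and at least 12 are ≤ 53.
Exactly 12 works: 12 values at 4 and 6 at 54 total 372; raise one of the low values by 5 (still ≤ 53) to hit 377.

12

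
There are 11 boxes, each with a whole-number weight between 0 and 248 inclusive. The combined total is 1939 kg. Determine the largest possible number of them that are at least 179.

10

If k of the values are ≥ 179, the total is ≥ 179k + 0(11 − k).
Setting 179k + 0(11 − k) ≤ 1939 gives 179k ≤ 1939, so k ≤ 10.
k = 10 is achieved by 10 values at 179 and 1 at 0, total 1790; add 149 to one value (staying below 179) to reach 1939.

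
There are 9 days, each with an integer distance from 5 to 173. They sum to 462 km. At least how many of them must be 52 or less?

1

Let j be the number exceeding 52. Then the total is ≥ 53·j + 5·(9 − j) = 45 + 48j.
So 48j ≤ 417 and j ≤ 8; hence at least 9 − 8 = 1 are ≤ 52.
Exactly 1 works: 1 value at 5 and 8 at 53 total 429; raise one of the low values by 33 (still ≤ 52) to hit 462.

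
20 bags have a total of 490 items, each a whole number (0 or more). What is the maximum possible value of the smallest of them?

24

The 20 values sum to 490, so their minimum is at most ⌊490/20⌋ = 24.
Equality holds with 10 values of 24 and 10 values of 25.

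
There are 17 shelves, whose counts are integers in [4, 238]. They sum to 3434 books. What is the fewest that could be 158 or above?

10

Suppose at most 17 − j of them reach 158; then j values are ≤ 157 and the rest ≤ 238.
The total is then ≤ 157·j + 238·(17 − j) = 4046 − 81j. For this to be ≥ 3434 we need j ≤ 7, so at least 17 − 7 = 10 must reach 158.
Exactly 10 works: 10 values at 238 and 7 at 157 total 3479; lower one of the high values by 45 (still ≥ 158) to hit 3434.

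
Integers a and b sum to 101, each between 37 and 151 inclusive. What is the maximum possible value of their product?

For a fixed sum, the product ab is largest when a and b are as close as possible.
Taking a = 50 and b = 51 (both in [37, 151]) gives ab = 2550.

2550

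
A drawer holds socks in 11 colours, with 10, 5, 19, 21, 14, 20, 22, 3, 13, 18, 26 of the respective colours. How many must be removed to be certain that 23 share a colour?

In the worst case you take as many as possible of each colour without reaching 23: 10 + 5 + 19 + 21 + 14 + 20 + 22 + 3 + 13 + 18 + 22 = 167.
The next one must give 23 of some colour, so 167 + 1 = 168.

168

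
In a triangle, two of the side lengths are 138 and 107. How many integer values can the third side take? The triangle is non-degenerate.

The triangle inequality gives |138 − 107| < c < 138 + 107, i.e. 31 < c < 245.
So c can be any integer from 32 to 244: 213 values.

213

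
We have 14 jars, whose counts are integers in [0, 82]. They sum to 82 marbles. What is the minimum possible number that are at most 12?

8

Let j be the number exceeding 12. Then the total is ≥ 13·j + 0·(14 − j) = 0 + 13j.
So 13j ≤ 82 and j ≤ 6; hence at least 14 − 6 = 8 are ≤ 12.
Exactly 8 works: 8 values at 0 and 6 at 13 total 78; raise one of the low values by 4 (still ≤ 12) to hit 82.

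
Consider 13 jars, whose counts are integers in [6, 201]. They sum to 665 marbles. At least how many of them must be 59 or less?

3

If only k of them are at most 59, the other 13 − k are at least 60, so the total is at least (13 − k)·60 + k·6.
This is ≤ 665, so (13 − k)·60 + 6k ≤ 665, which gives k ≥ 3.
Exactly 3 works: 3 values at 6 and 10 at 60 total 618; raise one of the low values by 47 (still ≤ 59) to hit 665.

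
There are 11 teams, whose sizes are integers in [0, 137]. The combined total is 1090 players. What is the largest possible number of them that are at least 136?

With k values at 136 or above and the rest at least 0, the sum is at least 0 + 136k.
Since the sum is 1090, we need 136k ≤ 1090, i.e. k ≤ 8.
k = 8 is achieved by 8 values at 136 and 3 at 0, total 1088; add 2 to one value (staying below 136) to reach 1090.

8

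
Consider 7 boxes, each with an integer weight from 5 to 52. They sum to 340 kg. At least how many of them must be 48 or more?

3

If only k of them are at least 48, the other 7 − k are at most 47, so the total is at most k·52 + (7 − k)·47.
This must reach 340, so k·52 + (7 − k)·47 ≥ 340, giving k ≥ 3.
Exactly 3 works: 3 values at 52 and 4 at 47 total 344; lower one of the high values by 4 (still ≥ 48) to hit 340.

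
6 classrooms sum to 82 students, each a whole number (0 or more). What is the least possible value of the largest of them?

14

The average is 82/6 > 13, so not all 6 can be 13 or less; the largest is ≥ 14.
Equality holds with 4 values of 14 and 2 values of 13.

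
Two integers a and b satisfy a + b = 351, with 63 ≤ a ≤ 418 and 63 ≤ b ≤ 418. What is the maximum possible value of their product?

30800

For a fixed sum, the product ab is largest when a and b are as close as possible.
Taking a = 175 and b = 176 (both in [63, 418]) gives ab = 30800.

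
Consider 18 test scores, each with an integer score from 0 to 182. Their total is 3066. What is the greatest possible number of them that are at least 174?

Suppose k of them are at least 174. Those contribute at least 174 each and the other 18 − k at least 0 each.
So the total is at least 174k + 0(18 − k) = 0 + 174k. This must be ≤ 3066, giving k ≤ 17.
k = 17 is achieved by 17 values at 174 and 1 at 0, total 2958; add 108 to one value (staying below 174) to reach 3066.

17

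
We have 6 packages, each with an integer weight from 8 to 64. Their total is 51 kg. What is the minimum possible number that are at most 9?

5

Each value above 9 is at least 10, contributing at least 10 − 8 = 2 above the floor 8.
The sum exceeds the floor total 48 by 3, so at most ⌊3/2⌋ = 1 exceed 9, and at least 5 are ≤ 9.
Exactly 5 works: 5 values at 8 and 1 at 10 total 50; raise one of the low values by 1 (still ≤ 9) to hit 51.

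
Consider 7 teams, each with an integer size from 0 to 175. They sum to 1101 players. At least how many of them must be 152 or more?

Each value short of 152 is at most 151, costing at least 175 − 151 = 24 against the maximum total of 1225.
We can afford to lose at most 1225 − 1101 = 124, so at most ⌊124/24⌋ = 5 fall short, and at least 2 are ≥ 152.
Exactly 2 works: 2 values at 175 and 5 at 151 total 1105; lower one of the high values by 4 (still ≥ 152) to hit 1101.

2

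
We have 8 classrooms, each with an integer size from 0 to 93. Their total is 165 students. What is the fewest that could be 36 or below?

4

Each value above 36 is at least 37, contributing at least 37 − 0 = 37 above the floor 0.
The sum exceeds the floor total 0 by 165, so at most ⌊165/37⌋ = 4 exceed 36, and at least 4 are ≤ 36.
Exactly 4 works: 4 values at 0 and 4 at 37 total 148; raise one of the low values by 17 (still ≤ 36) to hit 165.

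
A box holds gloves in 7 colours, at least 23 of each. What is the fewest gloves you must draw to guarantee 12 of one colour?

78

In the worst case you draw 11 of each of the 7 colours: 7 × 11 = 77.
One more forces 12 of some colour, so 77 + 1 = 78.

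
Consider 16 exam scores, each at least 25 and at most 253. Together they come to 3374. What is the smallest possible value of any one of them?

25

Minimizing one value means maximizing the remaining 15.
The other 15 can take up 15 × 253 = 3795 ≥ 3374 − 25, so one score can sit at its floor of 25.
Achievable: one at 25 and the other 15 totalling 3349, which fits since 15 × 25 ≤ 3349 ≤ 15 × 253.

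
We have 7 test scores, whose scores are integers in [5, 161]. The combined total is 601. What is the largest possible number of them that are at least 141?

4

If k of the values are ≥ 141, the total is ≥ 141k + 5(7 − k).
Setting 141k + 5(7 − k) ≤ 601 gives 136k ≤ 566, so k ≤ 4.
k = 4 is achieved by 4 values at 141 and 3 at 5, total 579; add 22 to one value (staying below 141) to reach 601.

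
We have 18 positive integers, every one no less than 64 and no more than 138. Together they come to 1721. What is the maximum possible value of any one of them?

Maximizing one value means minimizing the remaining 17.
The other 17 contribute at least 17 × 64 = 1088, leaving at most 1721 − 1088 = 633.
But each integer is capped at 138, so the maximum is 138.
Achievable: one at 138 and the other 17 totalling 1583, which fits since 17 × 64 ≤ 1583 ≤ 17 × 138.

138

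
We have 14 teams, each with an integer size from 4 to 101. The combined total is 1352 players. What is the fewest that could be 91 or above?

Suppose at most 14 − j of them reach 91; then j values are ≤ 90 and the rest ≤ 101.
The total is then ≤ 90·j + 101·(14 − j) = 1414 − 11j. For this to be ≥ 1352 we need j ≤ 5, so at least 14 − 5 = 9 must reach 91.
Exactly 9 works: 9 values at 101 and 5 at 90 total 1359; lower one of the high values by 7 (still ≥ 91) to hit 1352.

9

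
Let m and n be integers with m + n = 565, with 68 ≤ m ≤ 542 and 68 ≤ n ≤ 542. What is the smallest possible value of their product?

33796

mn = m(565 − m) is concave in m, so over [68, 497] it is minimized at an endpoint.
At the endpoint m = 68, n = 565 − 68 = 497, so mn = 68 × 497 = 33796.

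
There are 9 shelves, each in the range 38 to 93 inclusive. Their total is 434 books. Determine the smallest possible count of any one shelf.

38

Minimizing one value means maximizing the remaining 8.
The other 8 can take up 8 × 93 = 744 ≥ 434 − 38, so one shelf can sit at its floor of 38.
Achievable: one at 38 and the other 8 totalling 396, which fits since 8 × 38 ≤ 396 ≤ 8 × 93.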